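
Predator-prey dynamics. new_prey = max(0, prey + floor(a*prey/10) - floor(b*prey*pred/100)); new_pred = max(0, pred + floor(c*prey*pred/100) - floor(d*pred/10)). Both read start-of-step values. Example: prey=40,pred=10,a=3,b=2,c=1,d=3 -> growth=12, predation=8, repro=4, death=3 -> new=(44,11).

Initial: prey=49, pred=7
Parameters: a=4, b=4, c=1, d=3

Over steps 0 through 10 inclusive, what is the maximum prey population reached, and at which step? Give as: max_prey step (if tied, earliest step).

Step 1: prey: 49+19-13=55; pred: 7+3-2=8
Step 2: prey: 55+22-17=60; pred: 8+4-2=10
Step 3: prey: 60+24-24=60; pred: 10+6-3=13
Step 4: prey: 60+24-31=53; pred: 13+7-3=17
Step 5: prey: 53+21-36=38; pred: 17+9-5=21
Step 6: prey: 38+15-31=22; pred: 21+7-6=22
Step 7: prey: 22+8-19=11; pred: 22+4-6=20
Step 8: prey: 11+4-8=7; pred: 20+2-6=16
Step 9: prey: 7+2-4=5; pred: 16+1-4=13
Step 10: prey: 5+2-2=5; pred: 13+0-3=10
Max prey = 60 at step 2

Answer: 60 2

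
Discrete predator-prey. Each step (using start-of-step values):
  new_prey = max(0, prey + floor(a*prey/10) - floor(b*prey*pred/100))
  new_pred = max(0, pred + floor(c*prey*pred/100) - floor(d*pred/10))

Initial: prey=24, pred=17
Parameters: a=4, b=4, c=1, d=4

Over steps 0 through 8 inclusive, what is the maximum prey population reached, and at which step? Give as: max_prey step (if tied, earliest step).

Step 1: prey: 24+9-16=17; pred: 17+4-6=15
Step 2: prey: 17+6-10=13; pred: 15+2-6=11
Step 3: prey: 13+5-5=13; pred: 11+1-4=8
Step 4: prey: 13+5-4=14; pred: 8+1-3=6
Step 5: prey: 14+5-3=16; pred: 6+0-2=4
Step 6: prey: 16+6-2=20; pred: 4+0-1=3
Step 7: prey: 20+8-2=26; pred: 3+0-1=2
Step 8: prey: 26+10-2=34; pred: 2+0-0=2
Max prey = 34 at step 8

Answer: 34 8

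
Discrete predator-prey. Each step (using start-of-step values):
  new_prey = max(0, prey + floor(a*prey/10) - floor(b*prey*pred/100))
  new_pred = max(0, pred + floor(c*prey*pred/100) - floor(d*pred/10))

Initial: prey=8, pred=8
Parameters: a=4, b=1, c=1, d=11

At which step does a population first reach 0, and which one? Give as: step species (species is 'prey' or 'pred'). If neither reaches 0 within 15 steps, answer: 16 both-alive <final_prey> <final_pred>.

Answer: 1 pred

Derivation:
Step 1: prey: 8+3-0=11; pred: 8+0-8=0
First extinction: pred at step 1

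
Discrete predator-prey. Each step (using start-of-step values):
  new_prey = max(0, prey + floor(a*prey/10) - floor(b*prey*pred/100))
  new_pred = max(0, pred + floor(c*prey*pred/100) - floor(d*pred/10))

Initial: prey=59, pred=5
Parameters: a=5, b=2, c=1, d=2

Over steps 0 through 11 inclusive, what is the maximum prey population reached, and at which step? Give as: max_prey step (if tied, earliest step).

Answer: 174 4

Derivation:
Step 1: prey: 59+29-5=83; pred: 5+2-1=6
Step 2: prey: 83+41-9=115; pred: 6+4-1=9
Step 3: prey: 115+57-20=152; pred: 9+10-1=18
Step 4: prey: 152+76-54=174; pred: 18+27-3=42
Step 5: prey: 174+87-146=115; pred: 42+73-8=107
Step 6: prey: 115+57-246=0; pred: 107+123-21=209
Step 7: prey: 0+0-0=0; pred: 209+0-41=168
Step 8: prey: 0+0-0=0; pred: 168+0-33=135
Step 9: prey: 0+0-0=0; pred: 135+0-27=108
Step 10: prey: 0+0-0=0; pred: 108+0-21=87
Step 11: prey: 0+0-0=0; pred: 87+0-17=70
Max prey = 174 at step 4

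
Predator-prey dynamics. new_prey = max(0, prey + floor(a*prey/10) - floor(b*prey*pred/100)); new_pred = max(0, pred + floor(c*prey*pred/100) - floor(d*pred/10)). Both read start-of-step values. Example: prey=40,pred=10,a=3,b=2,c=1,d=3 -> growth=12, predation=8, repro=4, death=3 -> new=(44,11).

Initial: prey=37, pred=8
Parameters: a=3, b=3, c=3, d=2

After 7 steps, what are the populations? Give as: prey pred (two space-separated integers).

Step 1: prey: 37+11-8=40; pred: 8+8-1=15
Step 2: prey: 40+12-18=34; pred: 15+18-3=30
Step 3: prey: 34+10-30=14; pred: 30+30-6=54
Step 4: prey: 14+4-22=0; pred: 54+22-10=66
Step 5: prey: 0+0-0=0; pred: 66+0-13=53
Step 6: prey: 0+0-0=0; pred: 53+0-10=43
Step 7: prey: 0+0-0=0; pred: 43+0-8=35

Answer: 0 35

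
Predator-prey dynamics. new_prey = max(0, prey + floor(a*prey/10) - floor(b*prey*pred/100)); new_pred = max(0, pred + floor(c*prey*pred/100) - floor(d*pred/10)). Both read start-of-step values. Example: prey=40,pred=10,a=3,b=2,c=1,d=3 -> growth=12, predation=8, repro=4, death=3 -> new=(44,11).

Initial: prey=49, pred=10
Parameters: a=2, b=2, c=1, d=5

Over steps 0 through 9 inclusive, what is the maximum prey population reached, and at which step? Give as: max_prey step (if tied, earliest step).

Answer: 58 9

Derivation:
Step 1: prey: 49+9-9=49; pred: 10+4-5=9
Step 2: prey: 49+9-8=50; pred: 9+4-4=9
Step 3: prey: 50+10-9=51; pred: 9+4-4=9
Step 4: prey: 51+10-9=52; pred: 9+4-4=9
Step 5: prey: 52+10-9=53; pred: 9+4-4=9
Step 6: prey: 53+10-9=54; pred: 9+4-4=9
Step 7: prey: 54+10-9=55; pred: 9+4-4=9
Step 8: prey: 55+11-9=57; pred: 9+4-4=9
Step 9: prey: 57+11-10=58; pred: 9+5-4=10
Max prey = 58 at step 9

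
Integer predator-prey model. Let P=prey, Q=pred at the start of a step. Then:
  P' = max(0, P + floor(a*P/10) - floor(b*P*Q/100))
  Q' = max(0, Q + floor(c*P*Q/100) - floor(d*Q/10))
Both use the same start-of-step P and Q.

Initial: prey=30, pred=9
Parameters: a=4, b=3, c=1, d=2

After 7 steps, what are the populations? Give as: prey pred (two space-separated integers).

Step 1: prey: 30+12-8=34; pred: 9+2-1=10
Step 2: prey: 34+13-10=37; pred: 10+3-2=11
Step 3: prey: 37+14-12=39; pred: 11+4-2=13
Step 4: prey: 39+15-15=39; pred: 13+5-2=16
Step 5: prey: 39+15-18=36; pred: 16+6-3=19
Step 6: prey: 36+14-20=30; pred: 19+6-3=22
Step 7: prey: 30+12-19=23; pred: 22+6-4=24

Answer: 23 24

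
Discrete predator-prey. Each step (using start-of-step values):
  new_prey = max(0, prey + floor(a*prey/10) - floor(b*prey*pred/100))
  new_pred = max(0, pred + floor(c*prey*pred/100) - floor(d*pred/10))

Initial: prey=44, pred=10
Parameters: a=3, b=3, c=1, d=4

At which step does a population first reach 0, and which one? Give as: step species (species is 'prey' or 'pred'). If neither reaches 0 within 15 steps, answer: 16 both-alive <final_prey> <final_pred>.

Answer: 16 both-alive 44 10

Derivation:
Step 1: prey: 44+13-13=44; pred: 10+4-4=10
Steps 2-15: state stable at prey=44, pred=10 (no change)
No extinction within 15 steps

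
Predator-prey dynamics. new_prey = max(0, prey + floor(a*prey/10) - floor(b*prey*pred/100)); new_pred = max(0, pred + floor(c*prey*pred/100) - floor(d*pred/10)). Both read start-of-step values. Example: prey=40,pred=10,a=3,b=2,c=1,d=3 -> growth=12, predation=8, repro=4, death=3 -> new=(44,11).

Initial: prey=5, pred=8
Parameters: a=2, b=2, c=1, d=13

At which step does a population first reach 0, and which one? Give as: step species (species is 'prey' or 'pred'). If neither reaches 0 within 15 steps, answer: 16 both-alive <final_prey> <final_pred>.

Answer: 1 pred

Derivation:
Step 1: prey: 5+1-0=6; pred: 8+0-10=0
First extinction: pred at step 1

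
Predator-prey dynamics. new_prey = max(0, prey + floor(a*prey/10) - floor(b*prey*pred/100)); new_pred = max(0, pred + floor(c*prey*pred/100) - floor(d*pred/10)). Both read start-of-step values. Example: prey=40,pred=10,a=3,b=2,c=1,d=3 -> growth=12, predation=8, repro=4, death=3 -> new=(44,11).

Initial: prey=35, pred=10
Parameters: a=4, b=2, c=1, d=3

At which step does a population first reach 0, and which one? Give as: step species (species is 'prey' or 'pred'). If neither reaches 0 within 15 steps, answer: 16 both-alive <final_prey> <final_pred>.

Answer: 16 both-alive 1 7

Derivation:
Step 1: prey: 35+14-7=42; pred: 10+3-3=10
Step 2: prey: 42+16-8=50; pred: 10+4-3=11
Step 3: prey: 50+20-11=59; pred: 11+5-3=13
Step 4: prey: 59+23-15=67; pred: 13+7-3=17
Step 5: prey: 67+26-22=71; pred: 17+11-5=23
Step 6: prey: 71+28-32=67; pred: 23+16-6=33
Step 7: prey: 67+26-44=49; pred: 33+22-9=46
Step 8: prey: 49+19-45=23; pred: 46+22-13=55
Step 9: prey: 23+9-25=7; pred: 55+12-16=51
Step 10: prey: 7+2-7=2; pred: 51+3-15=39
Step 11: prey: 2+0-1=1; pred: 39+0-11=28
Step 12: prey: 1+0-0=1; pred: 28+0-8=20
Step 13: prey: 1+0-0=1; pred: 20+0-6=14
Step 14: prey: 1+0-0=1; pred: 14+0-4=10
Step 15: prey: 1+0-0=1; pred: 10+0-3=7
No extinction within 15 steps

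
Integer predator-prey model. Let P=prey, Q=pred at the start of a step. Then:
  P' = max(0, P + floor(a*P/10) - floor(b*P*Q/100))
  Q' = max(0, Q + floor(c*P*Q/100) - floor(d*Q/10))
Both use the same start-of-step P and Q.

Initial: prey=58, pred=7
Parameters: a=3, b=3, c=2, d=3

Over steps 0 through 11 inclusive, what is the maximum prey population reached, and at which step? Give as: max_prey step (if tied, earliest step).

Answer: 63 1

Derivation:
Step 1: prey: 58+17-12=63; pred: 7+8-2=13
Step 2: prey: 63+18-24=57; pred: 13+16-3=26
Step 3: prey: 57+17-44=30; pred: 26+29-7=48
Step 4: prey: 30+9-43=0; pred: 48+28-14=62
Step 5: prey: 0+0-0=0; pred: 62+0-18=44
Step 6: prey: 0+0-0=0; pred: 44+0-13=31
Step 7: prey: 0+0-0=0; pred: 31+0-9=22
Step 8: prey: 0+0-0=0; pred: 22+0-6=16
Step 9: prey: 0+0-0=0; pred: 16+0-4=12
Step 10: prey: 0+0-0=0; pred: 12+0-3=9
Step 11: prey: 0+0-0=0; pred: 9+0-2=7
Max prey = 63 at step 1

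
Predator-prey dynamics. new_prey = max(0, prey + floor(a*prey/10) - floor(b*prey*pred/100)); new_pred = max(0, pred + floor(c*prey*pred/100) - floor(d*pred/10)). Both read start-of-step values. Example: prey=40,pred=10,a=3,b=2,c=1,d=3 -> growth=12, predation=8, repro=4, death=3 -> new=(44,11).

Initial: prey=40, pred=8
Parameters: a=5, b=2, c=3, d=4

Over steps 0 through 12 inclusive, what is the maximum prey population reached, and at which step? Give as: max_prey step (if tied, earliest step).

Answer: 66 2

Derivation:
Step 1: prey: 40+20-6=54; pred: 8+9-3=14
Step 2: prey: 54+27-15=66; pred: 14+22-5=31
Step 3: prey: 66+33-40=59; pred: 31+61-12=80
Step 4: prey: 59+29-94=0; pred: 80+141-32=189
Step 5: prey: 0+0-0=0; pred: 189+0-75=114
Step 6: prey: 0+0-0=0; pred: 114+0-45=69
Step 7: prey: 0+0-0=0; pred: 69+0-27=42
Step 8: prey: 0+0-0=0; pred: 42+0-16=26
Step 9: prey: 0+0-0=0; pred: 26+0-10=16
Step 10: prey: 0+0-0=0; pred: 16+0-6=10
Step 11: prey: 0+0-0=0; pred: 10+0-4=6
Step 12: prey: 0+0-0=0; pred: 6+0-2=4
Max prey = 66 at step 2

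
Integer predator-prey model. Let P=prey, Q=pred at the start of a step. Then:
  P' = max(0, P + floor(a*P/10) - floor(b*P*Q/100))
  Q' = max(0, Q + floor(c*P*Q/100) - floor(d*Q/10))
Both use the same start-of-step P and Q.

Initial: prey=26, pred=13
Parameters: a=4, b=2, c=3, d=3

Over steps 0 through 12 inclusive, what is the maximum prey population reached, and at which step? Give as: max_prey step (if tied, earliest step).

Answer: 30 1

Derivation:
Step 1: prey: 26+10-6=30; pred: 13+10-3=20
Step 2: prey: 30+12-12=30; pred: 20+18-6=32
Step 3: prey: 30+12-19=23; pred: 32+28-9=51
Step 4: prey: 23+9-23=9; pred: 51+35-15=71
Step 5: prey: 9+3-12=0; pred: 71+19-21=69
Step 6: prey: 0+0-0=0; pred: 69+0-20=49
Step 7: prey: 0+0-0=0; pred: 49+0-14=35
Step 8: prey: 0+0-0=0; pred: 35+0-10=25
Step 9: prey: 0+0-0=0; pred: 25+0-7=18
Step 10: prey: 0+0-0=0; pred: 18+0-5=13
Step 11: prey: 0+0-0=0; pred: 13+0-3=10
Step 12: prey: 0+0-0=0; pred: 10+0-3=7
Max prey = 30 at step 1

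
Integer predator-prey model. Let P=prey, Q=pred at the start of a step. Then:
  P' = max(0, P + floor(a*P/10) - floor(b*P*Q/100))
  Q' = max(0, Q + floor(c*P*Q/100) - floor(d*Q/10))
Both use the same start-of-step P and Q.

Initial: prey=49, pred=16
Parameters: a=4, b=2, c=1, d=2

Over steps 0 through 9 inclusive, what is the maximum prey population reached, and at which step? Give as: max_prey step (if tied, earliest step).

Step 1: prey: 49+19-15=53; pred: 16+7-3=20
Step 2: prey: 53+21-21=53; pred: 20+10-4=26
Step 3: prey: 53+21-27=47; pred: 26+13-5=34
Step 4: prey: 47+18-31=34; pred: 34+15-6=43
Step 5: prey: 34+13-29=18; pred: 43+14-8=49
Step 6: prey: 18+7-17=8; pred: 49+8-9=48
Step 7: prey: 8+3-7=4; pred: 48+3-9=42
Step 8: prey: 4+1-3=2; pred: 42+1-8=35
Step 9: prey: 2+0-1=1; pred: 35+0-7=28
Max prey = 53 at step 1

Answer: 53 1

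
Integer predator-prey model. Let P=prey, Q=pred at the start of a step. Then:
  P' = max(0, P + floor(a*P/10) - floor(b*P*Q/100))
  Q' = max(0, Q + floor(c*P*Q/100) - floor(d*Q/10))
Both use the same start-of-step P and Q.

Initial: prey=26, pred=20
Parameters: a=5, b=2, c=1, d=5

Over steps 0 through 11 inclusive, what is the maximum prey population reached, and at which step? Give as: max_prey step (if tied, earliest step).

Answer: 144 8

Derivation:
Step 1: prey: 26+13-10=29; pred: 20+5-10=15
Step 2: prey: 29+14-8=35; pred: 15+4-7=12
Step 3: prey: 35+17-8=44; pred: 12+4-6=10
Step 4: prey: 44+22-8=58; pred: 10+4-5=9
Step 5: prey: 58+29-10=77; pred: 9+5-4=10
Step 6: prey: 77+38-15=100; pred: 10+7-5=12
Step 7: prey: 100+50-24=126; pred: 12+12-6=18
Step 8: prey: 126+63-45=144; pred: 18+22-9=31
Step 9: prey: 144+72-89=127; pred: 31+44-15=60
Step 10: prey: 127+63-152=38; pred: 60+76-30=106
Step 11: prey: 38+19-80=0; pred: 106+40-53=93
Max prey = 144 at step 8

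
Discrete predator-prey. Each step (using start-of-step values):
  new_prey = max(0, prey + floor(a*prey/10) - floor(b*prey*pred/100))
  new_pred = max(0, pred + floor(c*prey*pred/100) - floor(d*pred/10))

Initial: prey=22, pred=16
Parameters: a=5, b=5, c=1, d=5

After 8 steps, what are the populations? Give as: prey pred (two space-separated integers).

Answer: 97 1

Derivation:
Step 1: prey: 22+11-17=16; pred: 16+3-8=11
Step 2: prey: 16+8-8=16; pred: 11+1-5=7
Step 3: prey: 16+8-5=19; pred: 7+1-3=5
Step 4: prey: 19+9-4=24; pred: 5+0-2=3
Step 5: prey: 24+12-3=33; pred: 3+0-1=2
Step 6: prey: 33+16-3=46; pred: 2+0-1=1
Step 7: prey: 46+23-2=67; pred: 1+0-0=1
Step 8: prey: 67+33-3=97; pred: 1+0-0=1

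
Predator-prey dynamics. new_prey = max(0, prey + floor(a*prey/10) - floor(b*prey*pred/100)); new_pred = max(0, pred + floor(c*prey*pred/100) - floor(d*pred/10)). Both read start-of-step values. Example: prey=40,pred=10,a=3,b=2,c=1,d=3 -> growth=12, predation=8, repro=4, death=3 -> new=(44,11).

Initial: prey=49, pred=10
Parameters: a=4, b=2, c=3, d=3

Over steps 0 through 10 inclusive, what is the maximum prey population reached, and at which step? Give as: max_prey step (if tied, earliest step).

Answer: 59 1

Derivation:
Step 1: prey: 49+19-9=59; pred: 10+14-3=21
Step 2: prey: 59+23-24=58; pred: 21+37-6=52
Step 3: prey: 58+23-60=21; pred: 52+90-15=127
Step 4: prey: 21+8-53=0; pred: 127+80-38=169
Step 5: prey: 0+0-0=0; pred: 169+0-50=119
Step 6: prey: 0+0-0=0; pred: 119+0-35=84
Step 7: prey: 0+0-0=0; pred: 84+0-25=59
Step 8: prey: 0+0-0=0; pred: 59+0-17=42
Step 9: prey: 0+0-0=0; pred: 42+0-12=30
Step 10: prey: 0+0-0=0; pred: 30+0-9=21
Max prey = 59 at step 1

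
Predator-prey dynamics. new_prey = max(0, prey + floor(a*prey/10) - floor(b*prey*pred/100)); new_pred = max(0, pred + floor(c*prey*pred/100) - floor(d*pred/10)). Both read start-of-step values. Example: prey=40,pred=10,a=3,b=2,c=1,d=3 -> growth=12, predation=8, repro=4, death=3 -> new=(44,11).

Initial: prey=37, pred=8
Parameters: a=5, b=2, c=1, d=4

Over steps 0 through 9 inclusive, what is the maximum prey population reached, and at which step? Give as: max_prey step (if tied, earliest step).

Answer: 144 5

Derivation:
Step 1: prey: 37+18-5=50; pred: 8+2-3=7
Step 2: prey: 50+25-7=68; pred: 7+3-2=8
Step 3: prey: 68+34-10=92; pred: 8+5-3=10
Step 4: prey: 92+46-18=120; pred: 10+9-4=15
Step 5: prey: 120+60-36=144; pred: 15+18-6=27
Step 6: prey: 144+72-77=139; pred: 27+38-10=55
Step 7: prey: 139+69-152=56; pred: 55+76-22=109
Step 8: prey: 56+28-122=0; pred: 109+61-43=127
Step 9: prey: 0+0-0=0; pred: 127+0-50=77
Max prey = 144 at step 5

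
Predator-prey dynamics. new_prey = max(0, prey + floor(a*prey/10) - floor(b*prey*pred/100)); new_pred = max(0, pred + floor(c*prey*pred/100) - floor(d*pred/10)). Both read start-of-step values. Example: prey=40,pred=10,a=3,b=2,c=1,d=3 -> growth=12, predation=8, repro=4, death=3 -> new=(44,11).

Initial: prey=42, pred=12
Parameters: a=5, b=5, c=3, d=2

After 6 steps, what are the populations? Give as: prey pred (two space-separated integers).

Answer: 0 28

Derivation:
Step 1: prey: 42+21-25=38; pred: 12+15-2=25
Step 2: prey: 38+19-47=10; pred: 25+28-5=48
Step 3: prey: 10+5-24=0; pred: 48+14-9=53
Step 4: prey: 0+0-0=0; pred: 53+0-10=43
Step 5: prey: 0+0-0=0; pred: 43+0-8=35
Step 6: prey: 0+0-0=0; pred: 35+0-7=28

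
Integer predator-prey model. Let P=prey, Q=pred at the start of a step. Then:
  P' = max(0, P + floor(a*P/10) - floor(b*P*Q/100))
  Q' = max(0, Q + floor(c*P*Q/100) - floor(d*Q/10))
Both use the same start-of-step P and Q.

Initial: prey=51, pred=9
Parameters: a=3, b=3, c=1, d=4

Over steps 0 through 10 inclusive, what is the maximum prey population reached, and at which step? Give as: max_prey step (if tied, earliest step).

Answer: 53 1

Derivation:
Step 1: prey: 51+15-13=53; pred: 9+4-3=10
Step 2: prey: 53+15-15=53; pred: 10+5-4=11
Step 3: prey: 53+15-17=51; pred: 11+5-4=12
Step 4: prey: 51+15-18=48; pred: 12+6-4=14
Step 5: prey: 48+14-20=42; pred: 14+6-5=15
Step 6: prey: 42+12-18=36; pred: 15+6-6=15
Step 7: prey: 36+10-16=30; pred: 15+5-6=14
Step 8: prey: 30+9-12=27; pred: 14+4-5=13
Step 9: prey: 27+8-10=25; pred: 13+3-5=11
Step 10: prey: 25+7-8=24; pred: 11+2-4=9
Max prey = 53 at step 1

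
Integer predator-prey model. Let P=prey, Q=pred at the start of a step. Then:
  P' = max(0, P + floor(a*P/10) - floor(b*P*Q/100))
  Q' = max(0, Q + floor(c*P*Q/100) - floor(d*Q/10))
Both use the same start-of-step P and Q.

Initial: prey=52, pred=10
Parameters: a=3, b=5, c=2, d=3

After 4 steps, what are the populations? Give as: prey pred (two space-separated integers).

Answer: 0 19

Derivation:
Step 1: prey: 52+15-26=41; pred: 10+10-3=17
Step 2: prey: 41+12-34=19; pred: 17+13-5=25
Step 3: prey: 19+5-23=1; pred: 25+9-7=27
Step 4: prey: 1+0-1=0; pred: 27+0-8=19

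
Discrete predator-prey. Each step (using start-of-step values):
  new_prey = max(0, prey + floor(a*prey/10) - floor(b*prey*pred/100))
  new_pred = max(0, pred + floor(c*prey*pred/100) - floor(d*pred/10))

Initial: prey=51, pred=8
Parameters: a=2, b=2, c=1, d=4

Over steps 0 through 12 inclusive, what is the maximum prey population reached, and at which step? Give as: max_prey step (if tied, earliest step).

Step 1: prey: 51+10-8=53; pred: 8+4-3=9
Step 2: prey: 53+10-9=54; pred: 9+4-3=10
Step 3: prey: 54+10-10=54; pred: 10+5-4=11
Step 4: prey: 54+10-11=53; pred: 11+5-4=12
Step 5: prey: 53+10-12=51; pred: 12+6-4=14
Step 6: prey: 51+10-14=47; pred: 14+7-5=16
Step 7: prey: 47+9-15=41; pred: 16+7-6=17
Step 8: prey: 41+8-13=36; pred: 17+6-6=17
Step 9: prey: 36+7-12=31; pred: 17+6-6=17
Step 10: prey: 31+6-10=27; pred: 17+5-6=16
Step 11: prey: 27+5-8=24; pred: 16+4-6=14
Step 12: prey: 24+4-6=22; pred: 14+3-5=12
Max prey = 54 at step 2

Answer: 54 2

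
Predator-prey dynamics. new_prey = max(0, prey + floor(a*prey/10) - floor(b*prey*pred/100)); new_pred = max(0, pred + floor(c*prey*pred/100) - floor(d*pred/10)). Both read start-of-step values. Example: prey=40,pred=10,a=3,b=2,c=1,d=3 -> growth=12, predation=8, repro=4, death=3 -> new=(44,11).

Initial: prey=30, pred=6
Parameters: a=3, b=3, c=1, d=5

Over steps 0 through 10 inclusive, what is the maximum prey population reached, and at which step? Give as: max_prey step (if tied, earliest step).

Answer: 123 9

Derivation:
Step 1: prey: 30+9-5=34; pred: 6+1-3=4
Step 2: prey: 34+10-4=40; pred: 4+1-2=3
Step 3: prey: 40+12-3=49; pred: 3+1-1=3
Step 4: prey: 49+14-4=59; pred: 3+1-1=3
Step 5: prey: 59+17-5=71; pred: 3+1-1=3
Step 6: prey: 71+21-6=86; pred: 3+2-1=4
Step 7: prey: 86+25-10=101; pred: 4+3-2=5
Step 8: prey: 101+30-15=116; pred: 5+5-2=8
Step 9: prey: 116+34-27=123; pred: 8+9-4=13
Step 10: prey: 123+36-47=112; pred: 13+15-6=22
Max prey = 123 at step 9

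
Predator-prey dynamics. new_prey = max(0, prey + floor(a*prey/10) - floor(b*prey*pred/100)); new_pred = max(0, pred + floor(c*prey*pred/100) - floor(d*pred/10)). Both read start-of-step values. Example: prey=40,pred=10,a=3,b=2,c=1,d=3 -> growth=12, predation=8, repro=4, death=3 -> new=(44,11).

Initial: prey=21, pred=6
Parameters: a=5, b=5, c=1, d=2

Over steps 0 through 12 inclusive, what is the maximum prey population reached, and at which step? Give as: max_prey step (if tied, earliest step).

Step 1: prey: 21+10-6=25; pred: 6+1-1=6
Step 2: prey: 25+12-7=30; pred: 6+1-1=6
Step 3: prey: 30+15-9=36; pred: 6+1-1=6
Step 4: prey: 36+18-10=44; pred: 6+2-1=7
Step 5: prey: 44+22-15=51; pred: 7+3-1=9
Step 6: prey: 51+25-22=54; pred: 9+4-1=12
Step 7: prey: 54+27-32=49; pred: 12+6-2=16
Step 8: prey: 49+24-39=34; pred: 16+7-3=20
Step 9: prey: 34+17-34=17; pred: 20+6-4=22
Step 10: prey: 17+8-18=7; pred: 22+3-4=21
Step 11: prey: 7+3-7=3; pred: 21+1-4=18
Step 12: prey: 3+1-2=2; pred: 18+0-3=15
Max prey = 54 at step 6

Answer: 54 6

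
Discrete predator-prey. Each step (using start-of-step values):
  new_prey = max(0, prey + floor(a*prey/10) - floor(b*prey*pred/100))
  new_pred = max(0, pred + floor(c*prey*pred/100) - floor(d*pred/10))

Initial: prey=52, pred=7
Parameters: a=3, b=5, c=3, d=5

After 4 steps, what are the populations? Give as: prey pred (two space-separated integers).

Answer: 0 19

Derivation:
Step 1: prey: 52+15-18=49; pred: 7+10-3=14
Step 2: prey: 49+14-34=29; pred: 14+20-7=27
Step 3: prey: 29+8-39=0; pred: 27+23-13=37
Step 4: prey: 0+0-0=0; pred: 37+0-18=19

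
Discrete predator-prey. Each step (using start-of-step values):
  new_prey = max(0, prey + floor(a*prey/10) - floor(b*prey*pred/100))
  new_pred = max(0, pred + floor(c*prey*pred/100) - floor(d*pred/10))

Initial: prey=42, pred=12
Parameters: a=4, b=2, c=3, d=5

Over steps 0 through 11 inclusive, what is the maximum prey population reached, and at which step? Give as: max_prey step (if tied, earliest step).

Step 1: prey: 42+16-10=48; pred: 12+15-6=21
Step 2: prey: 48+19-20=47; pred: 21+30-10=41
Step 3: prey: 47+18-38=27; pred: 41+57-20=78
Step 4: prey: 27+10-42=0; pred: 78+63-39=102
Step 5: prey: 0+0-0=0; pred: 102+0-51=51
Step 6: prey: 0+0-0=0; pred: 51+0-25=26
Step 7: prey: 0+0-0=0; pred: 26+0-13=13
Step 8: prey: 0+0-0=0; pred: 13+0-6=7
Step 9: prey: 0+0-0=0; pred: 7+0-3=4
Step 10: prey: 0+0-0=0; pred: 4+0-2=2
Step 11: prey: 0+0-0=0; pred: 2+0-1=1
Max prey = 48 at step 1

Answer: 48 1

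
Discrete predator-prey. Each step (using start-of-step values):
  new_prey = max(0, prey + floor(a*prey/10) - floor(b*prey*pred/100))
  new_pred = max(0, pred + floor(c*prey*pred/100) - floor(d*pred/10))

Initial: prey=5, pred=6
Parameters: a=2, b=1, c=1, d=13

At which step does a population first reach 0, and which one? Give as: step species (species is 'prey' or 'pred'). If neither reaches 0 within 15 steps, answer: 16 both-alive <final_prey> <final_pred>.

Step 1: prey: 5+1-0=6; pred: 6+0-7=0
First extinction: pred at step 1

Answer: 1 pred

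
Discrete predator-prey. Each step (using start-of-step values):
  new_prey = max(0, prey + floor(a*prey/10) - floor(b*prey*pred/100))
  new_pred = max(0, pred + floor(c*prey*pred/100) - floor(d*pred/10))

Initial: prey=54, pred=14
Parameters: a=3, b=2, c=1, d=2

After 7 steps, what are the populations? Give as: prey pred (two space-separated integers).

Step 1: prey: 54+16-15=55; pred: 14+7-2=19
Step 2: prey: 55+16-20=51; pred: 19+10-3=26
Step 3: prey: 51+15-26=40; pred: 26+13-5=34
Step 4: prey: 40+12-27=25; pred: 34+13-6=41
Step 5: prey: 25+7-20=12; pred: 41+10-8=43
Step 6: prey: 12+3-10=5; pred: 43+5-8=40
Step 7: prey: 5+1-4=2; pred: 40+2-8=34

Answer: 2 34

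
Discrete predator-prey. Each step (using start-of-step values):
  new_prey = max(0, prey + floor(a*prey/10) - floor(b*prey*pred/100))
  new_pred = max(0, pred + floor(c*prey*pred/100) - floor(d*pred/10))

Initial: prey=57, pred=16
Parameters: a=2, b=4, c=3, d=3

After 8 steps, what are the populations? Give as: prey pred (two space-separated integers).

Step 1: prey: 57+11-36=32; pred: 16+27-4=39
Step 2: prey: 32+6-49=0; pred: 39+37-11=65
Step 3: prey: 0+0-0=0; pred: 65+0-19=46
Step 4: prey: 0+0-0=0; pred: 46+0-13=33
Step 5: prey: 0+0-0=0; pred: 33+0-9=24
Step 6: prey: 0+0-0=0; pred: 24+0-7=17
Step 7: prey: 0+0-0=0; pred: 17+0-5=12
Step 8: prey: 0+0-0=0; pred: 12+0-3=9

Answer: 0 9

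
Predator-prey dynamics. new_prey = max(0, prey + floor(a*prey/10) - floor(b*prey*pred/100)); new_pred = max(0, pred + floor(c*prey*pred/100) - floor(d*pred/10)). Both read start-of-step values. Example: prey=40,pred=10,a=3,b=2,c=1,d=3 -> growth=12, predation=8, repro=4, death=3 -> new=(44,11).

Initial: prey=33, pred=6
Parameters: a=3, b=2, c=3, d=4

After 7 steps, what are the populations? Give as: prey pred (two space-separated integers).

Step 1: prey: 33+9-3=39; pred: 6+5-2=9
Step 2: prey: 39+11-7=43; pred: 9+10-3=16
Step 3: prey: 43+12-13=42; pred: 16+20-6=30
Step 4: prey: 42+12-25=29; pred: 30+37-12=55
Step 5: prey: 29+8-31=6; pred: 55+47-22=80
Step 6: prey: 6+1-9=0; pred: 80+14-32=62
Step 7: prey: 0+0-0=0; pred: 62+0-24=38

Answer: 0 38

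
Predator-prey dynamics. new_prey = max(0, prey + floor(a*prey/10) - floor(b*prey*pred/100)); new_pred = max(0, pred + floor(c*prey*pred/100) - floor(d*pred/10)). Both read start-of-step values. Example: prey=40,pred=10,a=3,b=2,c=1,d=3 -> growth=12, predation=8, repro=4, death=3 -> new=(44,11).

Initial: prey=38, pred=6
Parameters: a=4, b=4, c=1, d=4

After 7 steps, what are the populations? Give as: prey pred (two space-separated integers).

Step 1: prey: 38+15-9=44; pred: 6+2-2=6
Step 2: prey: 44+17-10=51; pred: 6+2-2=6
Step 3: prey: 51+20-12=59; pred: 6+3-2=7
Step 4: prey: 59+23-16=66; pred: 7+4-2=9
Step 5: prey: 66+26-23=69; pred: 9+5-3=11
Step 6: prey: 69+27-30=66; pred: 11+7-4=14
Step 7: prey: 66+26-36=56; pred: 14+9-5=18

Answer: 56 18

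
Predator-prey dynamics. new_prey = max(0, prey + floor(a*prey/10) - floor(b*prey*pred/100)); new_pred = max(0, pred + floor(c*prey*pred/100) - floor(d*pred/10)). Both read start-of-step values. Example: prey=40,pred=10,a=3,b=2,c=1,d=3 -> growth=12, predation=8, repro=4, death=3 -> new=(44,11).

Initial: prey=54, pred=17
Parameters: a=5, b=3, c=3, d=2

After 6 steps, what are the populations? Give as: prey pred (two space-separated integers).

Answer: 0 64

Derivation:
Step 1: prey: 54+27-27=54; pred: 17+27-3=41
Step 2: prey: 54+27-66=15; pred: 41+66-8=99
Step 3: prey: 15+7-44=0; pred: 99+44-19=124
Step 4: prey: 0+0-0=0; pred: 124+0-24=100
Step 5: prey: 0+0-0=0; pred: 100+0-20=80
Step 6: prey: 0+0-0=0; pred: 80+0-16=64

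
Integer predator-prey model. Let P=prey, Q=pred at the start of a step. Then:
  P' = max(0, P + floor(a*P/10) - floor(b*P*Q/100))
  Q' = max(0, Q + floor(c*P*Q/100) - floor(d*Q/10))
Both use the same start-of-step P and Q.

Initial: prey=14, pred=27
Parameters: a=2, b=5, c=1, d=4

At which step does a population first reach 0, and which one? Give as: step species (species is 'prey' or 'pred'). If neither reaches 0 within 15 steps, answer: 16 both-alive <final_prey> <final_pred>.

Answer: 1 prey

Derivation:
Step 1: prey: 14+2-18=0; pred: 27+3-10=20
First extinction: prey at step 1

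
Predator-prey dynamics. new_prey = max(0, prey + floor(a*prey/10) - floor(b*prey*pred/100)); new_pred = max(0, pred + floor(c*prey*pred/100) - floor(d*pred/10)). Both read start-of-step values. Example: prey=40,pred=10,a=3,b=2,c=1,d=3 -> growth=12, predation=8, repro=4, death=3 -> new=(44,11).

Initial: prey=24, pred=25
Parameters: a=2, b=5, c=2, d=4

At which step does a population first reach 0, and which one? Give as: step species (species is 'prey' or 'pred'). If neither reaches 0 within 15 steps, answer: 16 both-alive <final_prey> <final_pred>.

Answer: 1 prey

Derivation:
Step 1: prey: 24+4-30=0; pred: 25+12-10=27
First extinction: prey at step 1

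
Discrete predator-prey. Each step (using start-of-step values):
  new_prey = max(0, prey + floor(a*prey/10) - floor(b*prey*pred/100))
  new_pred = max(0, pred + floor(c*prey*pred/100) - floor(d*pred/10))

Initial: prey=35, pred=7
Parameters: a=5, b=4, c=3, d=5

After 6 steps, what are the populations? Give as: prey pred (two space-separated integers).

Answer: 0 15

Derivation:
Step 1: prey: 35+17-9=43; pred: 7+7-3=11
Step 2: prey: 43+21-18=46; pred: 11+14-5=20
Step 3: prey: 46+23-36=33; pred: 20+27-10=37
Step 4: prey: 33+16-48=1; pred: 37+36-18=55
Step 5: prey: 1+0-2=0; pred: 55+1-27=29
Step 6: prey: 0+0-0=0; pred: 29+0-14=15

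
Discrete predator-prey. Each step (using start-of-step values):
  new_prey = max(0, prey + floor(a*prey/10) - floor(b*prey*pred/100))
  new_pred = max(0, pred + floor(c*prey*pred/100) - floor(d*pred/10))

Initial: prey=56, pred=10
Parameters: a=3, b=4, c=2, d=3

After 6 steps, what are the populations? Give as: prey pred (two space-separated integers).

Step 1: prey: 56+16-22=50; pred: 10+11-3=18
Step 2: prey: 50+15-36=29; pred: 18+18-5=31
Step 3: prey: 29+8-35=2; pred: 31+17-9=39
Step 4: prey: 2+0-3=0; pred: 39+1-11=29
Step 5: prey: 0+0-0=0; pred: 29+0-8=21
Step 6: prey: 0+0-0=0; pred: 21+0-6=15

Answer: 0 15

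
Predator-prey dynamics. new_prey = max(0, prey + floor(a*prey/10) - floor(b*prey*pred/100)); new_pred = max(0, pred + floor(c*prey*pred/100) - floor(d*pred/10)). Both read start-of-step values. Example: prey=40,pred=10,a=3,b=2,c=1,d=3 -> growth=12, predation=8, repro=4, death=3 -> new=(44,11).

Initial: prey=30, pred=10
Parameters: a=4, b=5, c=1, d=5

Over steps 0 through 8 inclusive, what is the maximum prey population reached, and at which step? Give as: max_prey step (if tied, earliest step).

Step 1: prey: 30+12-15=27; pred: 10+3-5=8
Step 2: prey: 27+10-10=27; pred: 8+2-4=6
Step 3: prey: 27+10-8=29; pred: 6+1-3=4
Step 4: prey: 29+11-5=35; pred: 4+1-2=3
Step 5: prey: 35+14-5=44; pred: 3+1-1=3
Step 6: prey: 44+17-6=55; pred: 3+1-1=3
Step 7: prey: 55+22-8=69; pred: 3+1-1=3
Step 8: prey: 69+27-10=86; pred: 3+2-1=4
Max prey = 86 at step 8

Answer: 86 8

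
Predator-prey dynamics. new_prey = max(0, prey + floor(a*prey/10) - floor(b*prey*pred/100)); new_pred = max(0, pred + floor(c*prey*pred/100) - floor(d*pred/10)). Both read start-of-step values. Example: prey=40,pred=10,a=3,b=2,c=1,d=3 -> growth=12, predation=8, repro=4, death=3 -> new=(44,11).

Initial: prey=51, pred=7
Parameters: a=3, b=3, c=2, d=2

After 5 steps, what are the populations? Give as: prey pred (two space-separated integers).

Step 1: prey: 51+15-10=56; pred: 7+7-1=13
Step 2: prey: 56+16-21=51; pred: 13+14-2=25
Step 3: prey: 51+15-38=28; pred: 25+25-5=45
Step 4: prey: 28+8-37=0; pred: 45+25-9=61
Step 5: prey: 0+0-0=0; pred: 61+0-12=49

Answer: 0 49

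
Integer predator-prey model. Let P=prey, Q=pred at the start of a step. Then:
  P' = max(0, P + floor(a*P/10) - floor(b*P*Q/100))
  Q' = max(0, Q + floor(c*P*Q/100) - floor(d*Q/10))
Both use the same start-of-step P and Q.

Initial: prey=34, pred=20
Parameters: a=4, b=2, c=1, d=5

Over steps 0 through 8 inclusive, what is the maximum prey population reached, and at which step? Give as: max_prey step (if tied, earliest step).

Answer: 100 8

Derivation:
Step 1: prey: 34+13-13=34; pred: 20+6-10=16
Step 2: prey: 34+13-10=37; pred: 16+5-8=13
Step 3: prey: 37+14-9=42; pred: 13+4-6=11
Step 4: prey: 42+16-9=49; pred: 11+4-5=10
Step 5: prey: 49+19-9=59; pred: 10+4-5=9
Step 6: prey: 59+23-10=72; pred: 9+5-4=10
Step 7: prey: 72+28-14=86; pred: 10+7-5=12
Step 8: prey: 86+34-20=100; pred: 12+10-6=16
Max prey = 100 at step 8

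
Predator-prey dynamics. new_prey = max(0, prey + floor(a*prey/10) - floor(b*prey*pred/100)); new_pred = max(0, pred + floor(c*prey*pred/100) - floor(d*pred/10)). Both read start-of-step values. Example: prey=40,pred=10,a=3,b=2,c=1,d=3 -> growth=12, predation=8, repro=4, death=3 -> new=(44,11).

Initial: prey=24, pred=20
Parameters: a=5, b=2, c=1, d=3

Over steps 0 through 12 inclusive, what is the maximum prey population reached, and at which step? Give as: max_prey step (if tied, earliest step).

Step 1: prey: 24+12-9=27; pred: 20+4-6=18
Step 2: prey: 27+13-9=31; pred: 18+4-5=17
Step 3: prey: 31+15-10=36; pred: 17+5-5=17
Step 4: prey: 36+18-12=42; pred: 17+6-5=18
Step 5: prey: 42+21-15=48; pred: 18+7-5=20
Step 6: prey: 48+24-19=53; pred: 20+9-6=23
Step 7: prey: 53+26-24=55; pred: 23+12-6=29
Step 8: prey: 55+27-31=51; pred: 29+15-8=36
Step 9: prey: 51+25-36=40; pred: 36+18-10=44
Step 10: prey: 40+20-35=25; pred: 44+17-13=48
Step 11: prey: 25+12-24=13; pred: 48+12-14=46
Step 12: prey: 13+6-11=8; pred: 46+5-13=38
Max prey = 55 at step 7

Answer: 55 7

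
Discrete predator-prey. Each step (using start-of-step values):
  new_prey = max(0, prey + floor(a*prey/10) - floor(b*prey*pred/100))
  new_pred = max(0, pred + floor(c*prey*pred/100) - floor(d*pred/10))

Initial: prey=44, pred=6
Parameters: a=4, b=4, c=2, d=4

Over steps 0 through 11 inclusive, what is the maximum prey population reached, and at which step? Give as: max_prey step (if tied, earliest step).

Answer: 53 2

Derivation:
Step 1: prey: 44+17-10=51; pred: 6+5-2=9
Step 2: prey: 51+20-18=53; pred: 9+9-3=15
Step 3: prey: 53+21-31=43; pred: 15+15-6=24
Step 4: prey: 43+17-41=19; pred: 24+20-9=35
Step 5: prey: 19+7-26=0; pred: 35+13-14=34
Step 6: prey: 0+0-0=0; pred: 34+0-13=21
Step 7: prey: 0+0-0=0; pred: 21+0-8=13
Step 8: prey: 0+0-0=0; pred: 13+0-5=8
Step 9: prey: 0+0-0=0; pred: 8+0-3=5
Step 10: prey: 0+0-0=0; pred: 5+0-2=3
Step 11: prey: 0+0-0=0; pred: 3+0-1=2
Max prey = 53 at step 2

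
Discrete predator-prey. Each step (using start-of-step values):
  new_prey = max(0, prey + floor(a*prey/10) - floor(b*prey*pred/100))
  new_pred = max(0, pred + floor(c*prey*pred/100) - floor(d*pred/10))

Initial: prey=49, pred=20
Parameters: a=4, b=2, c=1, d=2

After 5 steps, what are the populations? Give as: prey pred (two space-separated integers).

Step 1: prey: 49+19-19=49; pred: 20+9-4=25
Step 2: prey: 49+19-24=44; pred: 25+12-5=32
Step 3: prey: 44+17-28=33; pred: 32+14-6=40
Step 4: prey: 33+13-26=20; pred: 40+13-8=45
Step 5: prey: 20+8-18=10; pred: 45+9-9=45

Answer: 10 45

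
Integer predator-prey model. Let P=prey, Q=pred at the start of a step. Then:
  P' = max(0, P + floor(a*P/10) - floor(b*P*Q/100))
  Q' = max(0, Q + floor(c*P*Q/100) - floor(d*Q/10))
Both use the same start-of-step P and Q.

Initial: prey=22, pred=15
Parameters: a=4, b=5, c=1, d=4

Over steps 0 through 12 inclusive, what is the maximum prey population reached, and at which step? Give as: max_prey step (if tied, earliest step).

Answer: 82 12

Derivation:
Step 1: prey: 22+8-16=14; pred: 15+3-6=12
Step 2: prey: 14+5-8=11; pred: 12+1-4=9
Step 3: prey: 11+4-4=11; pred: 9+0-3=6
Step 4: prey: 11+4-3=12; pred: 6+0-2=4
Step 5: prey: 12+4-2=14; pred: 4+0-1=3
Step 6: prey: 14+5-2=17; pred: 3+0-1=2
Step 7: prey: 17+6-1=22; pred: 2+0-0=2
Step 8: prey: 22+8-2=28; pred: 2+0-0=2
Step 9: prey: 28+11-2=37; pred: 2+0-0=2
Step 10: prey: 37+14-3=48; pred: 2+0-0=2
Step 11: prey: 48+19-4=63; pred: 2+0-0=2
Step 12: prey: 63+25-6=82; pred: 2+1-0=3
Max prey = 82 at step 12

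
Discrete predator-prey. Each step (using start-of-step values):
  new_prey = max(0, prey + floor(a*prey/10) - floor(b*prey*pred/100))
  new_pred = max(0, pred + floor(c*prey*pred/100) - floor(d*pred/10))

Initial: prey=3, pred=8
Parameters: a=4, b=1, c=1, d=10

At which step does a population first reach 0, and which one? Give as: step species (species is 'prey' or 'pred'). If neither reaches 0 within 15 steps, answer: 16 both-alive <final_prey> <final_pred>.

Answer: 1 pred

Derivation:
Step 1: prey: 3+1-0=4; pred: 8+0-8=0
First extinction: pred at step 1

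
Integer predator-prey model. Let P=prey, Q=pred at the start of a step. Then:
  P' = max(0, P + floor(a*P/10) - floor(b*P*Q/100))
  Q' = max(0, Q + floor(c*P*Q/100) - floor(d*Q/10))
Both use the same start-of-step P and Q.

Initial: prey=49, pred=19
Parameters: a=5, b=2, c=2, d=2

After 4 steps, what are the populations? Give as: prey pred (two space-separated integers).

Step 1: prey: 49+24-18=55; pred: 19+18-3=34
Step 2: prey: 55+27-37=45; pred: 34+37-6=65
Step 3: prey: 45+22-58=9; pred: 65+58-13=110
Step 4: prey: 9+4-19=0; pred: 110+19-22=107

Answer: 0 107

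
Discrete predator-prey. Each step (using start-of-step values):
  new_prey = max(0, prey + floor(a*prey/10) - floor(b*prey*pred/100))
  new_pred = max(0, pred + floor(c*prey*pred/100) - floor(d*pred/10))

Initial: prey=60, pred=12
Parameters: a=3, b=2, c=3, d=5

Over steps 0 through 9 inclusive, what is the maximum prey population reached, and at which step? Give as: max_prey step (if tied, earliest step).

Step 1: prey: 60+18-14=64; pred: 12+21-6=27
Step 2: prey: 64+19-34=49; pred: 27+51-13=65
Step 3: prey: 49+14-63=0; pred: 65+95-32=128
Step 4: prey: 0+0-0=0; pred: 128+0-64=64
Step 5: prey: 0+0-0=0; pred: 64+0-32=32
Step 6: prey: 0+0-0=0; pred: 32+0-16=16
Step 7: prey: 0+0-0=0; pred: 16+0-8=8
Step 8: prey: 0+0-0=0; pred: 8+0-4=4
Step 9: prey: 0+0-0=0; pred: 4+0-2=2
Max prey = 64 at step 1

Answer: 64 1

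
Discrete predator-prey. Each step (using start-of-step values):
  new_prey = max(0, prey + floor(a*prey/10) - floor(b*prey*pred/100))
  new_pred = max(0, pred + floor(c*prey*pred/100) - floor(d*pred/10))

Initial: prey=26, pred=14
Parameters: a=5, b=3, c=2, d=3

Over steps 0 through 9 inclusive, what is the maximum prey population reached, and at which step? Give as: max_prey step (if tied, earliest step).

Answer: 29 1

Derivation:
Step 1: prey: 26+13-10=29; pred: 14+7-4=17
Step 2: prey: 29+14-14=29; pred: 17+9-5=21
Step 3: prey: 29+14-18=25; pred: 21+12-6=27
Step 4: prey: 25+12-20=17; pred: 27+13-8=32
Step 5: prey: 17+8-16=9; pred: 32+10-9=33
Step 6: prey: 9+4-8=5; pred: 33+5-9=29
Step 7: prey: 5+2-4=3; pred: 29+2-8=23
Step 8: prey: 3+1-2=2; pred: 23+1-6=18
Step 9: prey: 2+1-1=2; pred: 18+0-5=13
Max prey = 29 at step 1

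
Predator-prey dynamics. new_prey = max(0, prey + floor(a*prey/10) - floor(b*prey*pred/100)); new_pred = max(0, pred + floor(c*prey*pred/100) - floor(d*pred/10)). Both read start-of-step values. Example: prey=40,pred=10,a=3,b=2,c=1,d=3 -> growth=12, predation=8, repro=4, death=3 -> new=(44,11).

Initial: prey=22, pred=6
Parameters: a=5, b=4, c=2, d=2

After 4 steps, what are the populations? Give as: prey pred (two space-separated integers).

Answer: 38 23

Derivation:
Step 1: prey: 22+11-5=28; pred: 6+2-1=7
Step 2: prey: 28+14-7=35; pred: 7+3-1=9
Step 3: prey: 35+17-12=40; pred: 9+6-1=14
Step 4: prey: 40+20-22=38; pred: 14+11-2=23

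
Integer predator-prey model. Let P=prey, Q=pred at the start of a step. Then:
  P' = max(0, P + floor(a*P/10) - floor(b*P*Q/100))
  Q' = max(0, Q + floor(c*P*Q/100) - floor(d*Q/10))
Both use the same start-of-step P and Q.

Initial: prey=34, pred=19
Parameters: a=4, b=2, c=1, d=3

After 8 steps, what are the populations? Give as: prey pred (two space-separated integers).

Step 1: prey: 34+13-12=35; pred: 19+6-5=20
Step 2: prey: 35+14-14=35; pred: 20+7-6=21
Step 3: prey: 35+14-14=35; pred: 21+7-6=22
Step 4: prey: 35+14-15=34; pred: 22+7-6=23
Step 5: prey: 34+13-15=32; pred: 23+7-6=24
Step 6: prey: 32+12-15=29; pred: 24+7-7=24
Step 7: prey: 29+11-13=27; pred: 24+6-7=23
Step 8: prey: 27+10-12=25; pred: 23+6-6=23

Answer: 25 23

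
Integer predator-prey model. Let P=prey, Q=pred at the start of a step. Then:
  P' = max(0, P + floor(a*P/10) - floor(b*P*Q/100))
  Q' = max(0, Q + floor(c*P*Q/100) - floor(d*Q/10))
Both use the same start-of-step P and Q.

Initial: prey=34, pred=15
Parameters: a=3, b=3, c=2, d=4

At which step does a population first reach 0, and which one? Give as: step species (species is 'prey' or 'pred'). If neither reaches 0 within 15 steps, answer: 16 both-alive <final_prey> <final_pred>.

Step 1: prey: 34+10-15=29; pred: 15+10-6=19
Step 2: prey: 29+8-16=21; pred: 19+11-7=23
Step 3: prey: 21+6-14=13; pred: 23+9-9=23
Step 4: prey: 13+3-8=8; pred: 23+5-9=19
Step 5: prey: 8+2-4=6; pred: 19+3-7=15
Step 6: prey: 6+1-2=5; pred: 15+1-6=10
Step 7: prey: 5+1-1=5; pred: 10+1-4=7
Step 8: prey: 5+1-1=5; pred: 7+0-2=5
Step 9: prey: 5+1-0=6; pred: 5+0-2=3
Step 10: prey: 6+1-0=7; pred: 3+0-1=2
Step 11: prey: 7+2-0=9; pred: 2+0-0=2
Step 12: prey: 9+2-0=11; pred: 2+0-0=2
Step 13: prey: 11+3-0=14; pred: 2+0-0=2
Step 14: prey: 14+4-0=18; pred: 2+0-0=2
Step 15: prey: 18+5-1=22; pred: 2+0-0=2
No extinction within 15 steps

Answer: 16 both-alive 22 2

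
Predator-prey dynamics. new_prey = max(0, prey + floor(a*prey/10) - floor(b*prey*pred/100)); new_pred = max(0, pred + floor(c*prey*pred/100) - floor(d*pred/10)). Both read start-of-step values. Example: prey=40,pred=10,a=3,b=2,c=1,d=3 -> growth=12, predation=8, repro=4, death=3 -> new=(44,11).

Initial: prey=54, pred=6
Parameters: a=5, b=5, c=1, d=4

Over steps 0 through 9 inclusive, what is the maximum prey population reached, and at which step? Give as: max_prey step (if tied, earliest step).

Step 1: prey: 54+27-16=65; pred: 6+3-2=7
Step 2: prey: 65+32-22=75; pred: 7+4-2=9
Step 3: prey: 75+37-33=79; pred: 9+6-3=12
Step 4: prey: 79+39-47=71; pred: 12+9-4=17
Step 5: prey: 71+35-60=46; pred: 17+12-6=23
Step 6: prey: 46+23-52=17; pred: 23+10-9=24
Step 7: prey: 17+8-20=5; pred: 24+4-9=19
Step 8: prey: 5+2-4=3; pred: 19+0-7=12
Step 9: prey: 3+1-1=3; pred: 12+0-4=8
Max prey = 79 at step 3

Answer: 79 3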